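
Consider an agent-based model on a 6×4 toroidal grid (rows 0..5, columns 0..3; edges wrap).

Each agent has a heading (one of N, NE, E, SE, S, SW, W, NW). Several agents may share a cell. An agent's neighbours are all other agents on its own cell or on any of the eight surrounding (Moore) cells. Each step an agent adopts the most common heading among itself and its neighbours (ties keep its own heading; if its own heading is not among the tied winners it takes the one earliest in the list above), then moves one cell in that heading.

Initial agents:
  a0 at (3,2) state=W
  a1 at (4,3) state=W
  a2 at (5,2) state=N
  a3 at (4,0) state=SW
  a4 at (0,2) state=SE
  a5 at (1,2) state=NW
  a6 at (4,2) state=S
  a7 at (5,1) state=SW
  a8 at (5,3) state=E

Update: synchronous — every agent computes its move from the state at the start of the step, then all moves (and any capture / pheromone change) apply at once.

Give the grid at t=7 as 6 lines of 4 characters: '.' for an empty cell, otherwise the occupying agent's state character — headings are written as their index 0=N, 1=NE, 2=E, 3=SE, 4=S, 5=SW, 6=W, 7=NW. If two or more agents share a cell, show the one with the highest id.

t=1: a0@(3,1):W a1@(4,2):W a2@(4,2):N a3@(5,3):SW a4@(1,3):SE a5@(0,1):NW a6@(4,1):W a7@(0,0):SW a8@(5,0):E
t=2: a0@(3,0):W a1@(4,1):W a2@(4,1):W a3@(0,2):SW a4@(2,0):SE a5@(5,0):NW a6@(4,0):W a7@(1,3):SW a8@(0,3):SW
t=3: a0@(3,3):W a1@(4,0):W a2@(4,0):W a3@(1,1):SW a4@(3,1):SE a5@(5,3):W a6@(4,3):W a7@(2,2):SW a8@(1,2):SW
t=4: a0@(3,2):W a1@(4,3):W a2@(4,3):W a3@(2,0):SW a4@(3,0):W a5@(5,2):W a6@(4,2):W a7@(3,1):SW a8@(2,1):SW
t=5: a0@(3,1):W a1@(4,2):W a2@(4,2):W a3@(3,3):SW a4@(3,3):W a5@(5,1):W a6@(4,1):W a7@(4,0):SW a8@(3,0):SW
t=6: a0@(3,0):W a1@(4,1):W a2@(4,1):W a3@(4,2):SW a4@(3,2):W a5@(5,0):W a6@(4,0):W a7@(4,3):W a8@(4,3):SW
t=7: a0@(3,3):W a1@(4,0):W a2@(4,0):W a3@(4,1):W a4@(3,1):W a5@(5,3):W a6@(4,3):W a7@(4,2):W a8@(4,2):W

....
....
....
.6.6
6666
...6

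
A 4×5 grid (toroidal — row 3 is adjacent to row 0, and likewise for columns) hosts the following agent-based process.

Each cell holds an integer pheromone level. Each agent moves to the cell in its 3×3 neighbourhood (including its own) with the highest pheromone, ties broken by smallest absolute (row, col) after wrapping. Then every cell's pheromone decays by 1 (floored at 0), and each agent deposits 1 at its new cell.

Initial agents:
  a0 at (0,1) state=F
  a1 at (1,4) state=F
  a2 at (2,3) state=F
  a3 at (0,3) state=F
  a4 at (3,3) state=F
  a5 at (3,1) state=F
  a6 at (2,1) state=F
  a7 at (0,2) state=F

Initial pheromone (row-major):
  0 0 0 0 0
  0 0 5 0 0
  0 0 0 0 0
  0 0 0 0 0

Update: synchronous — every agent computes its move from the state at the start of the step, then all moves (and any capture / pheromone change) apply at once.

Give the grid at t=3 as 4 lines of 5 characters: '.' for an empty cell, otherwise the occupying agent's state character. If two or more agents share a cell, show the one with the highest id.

t=1: a0@(1,2) a1@(0,0) a2@(1,2) a3@(1,2) a4@(0,2) a5@(0,0) a6@(1,2) a7@(1,2) | pheromone: 2 0 1 0 0 / 0 0 9 0 0 / 0 0 0 0 0 / 0 0 0 0 0
t=2: a0@(1,2) a1@(0,0) a2@(1,2) a3@(1,2) a4@(1,2) a5@(0,0) a6@(1,2) a7@(1,2) | pheromone: 3 0 0 0 0 / 0 0 14 0 0 / 0 0 0 0 0 / 0 0 0 0 0
t=3: a0@(1,2) a1@(0,0) a2@(1,2) a3@(1,2) a4@(1,2) a5@(0,0) a6@(1,2) a7@(1,2) | pheromone: 4 0 0 0 0 / 0 0 19 0 0 / 0 0 0 0 0 / 0 0 0 0 0

F....
..F..
.....
.....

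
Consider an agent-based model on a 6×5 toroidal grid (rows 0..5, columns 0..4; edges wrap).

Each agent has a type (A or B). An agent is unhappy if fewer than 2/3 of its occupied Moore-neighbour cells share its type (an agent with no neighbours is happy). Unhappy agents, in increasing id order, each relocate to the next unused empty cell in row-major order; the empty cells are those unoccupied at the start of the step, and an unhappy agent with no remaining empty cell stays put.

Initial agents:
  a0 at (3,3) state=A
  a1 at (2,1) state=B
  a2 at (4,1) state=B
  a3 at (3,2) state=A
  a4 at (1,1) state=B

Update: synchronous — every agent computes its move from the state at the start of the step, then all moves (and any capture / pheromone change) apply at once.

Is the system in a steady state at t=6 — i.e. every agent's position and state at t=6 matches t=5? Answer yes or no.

yes

t=1: a0@(3,3):A a1@(0,0):B a2@(0,1):B a3@(0,2):A a4@(1,1):B
t=2: a0@(3,3):A a1@(0,0):B a2@(0,1):B a3@(0,3):A a4@(1,1):B
t=3: (unchanged — steady state)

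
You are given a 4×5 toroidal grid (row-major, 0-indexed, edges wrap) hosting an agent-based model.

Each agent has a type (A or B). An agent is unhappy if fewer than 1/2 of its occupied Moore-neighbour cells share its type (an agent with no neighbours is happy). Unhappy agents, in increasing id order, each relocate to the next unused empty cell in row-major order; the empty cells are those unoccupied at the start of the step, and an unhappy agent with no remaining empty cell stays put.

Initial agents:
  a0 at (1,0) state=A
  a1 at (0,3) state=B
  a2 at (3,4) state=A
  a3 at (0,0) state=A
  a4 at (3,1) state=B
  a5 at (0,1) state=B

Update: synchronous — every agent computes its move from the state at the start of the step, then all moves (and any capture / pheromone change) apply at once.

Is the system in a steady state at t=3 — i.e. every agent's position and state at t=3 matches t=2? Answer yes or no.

yes

t=1: a0@(1,0):A a1@(0,2):B a2@(3,4):A a3@(0,0):A a4@(3,1):B a5@(0,4):B
t=2: a0@(1,0):A a1@(0,2):B a2@(3,4):A a3@(0,0):A a4@(3,1):B a5@(0,1):B
t=3: (unchanged — steady state)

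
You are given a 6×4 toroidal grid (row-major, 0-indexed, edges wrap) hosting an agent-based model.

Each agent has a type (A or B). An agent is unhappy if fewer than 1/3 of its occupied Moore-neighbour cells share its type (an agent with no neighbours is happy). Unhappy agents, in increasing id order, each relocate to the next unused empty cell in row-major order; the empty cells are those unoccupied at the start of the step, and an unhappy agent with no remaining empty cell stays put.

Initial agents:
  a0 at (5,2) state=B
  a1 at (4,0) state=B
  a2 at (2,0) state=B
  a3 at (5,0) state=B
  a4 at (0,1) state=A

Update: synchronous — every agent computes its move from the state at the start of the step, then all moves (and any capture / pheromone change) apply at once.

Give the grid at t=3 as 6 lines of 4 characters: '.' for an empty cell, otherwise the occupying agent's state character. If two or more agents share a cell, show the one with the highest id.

B.A.
....
B...
....
B...
B...

t=1: a0@(0,0):B a1@(4,0):B a2@(2,0):B a3@(5,0):B a4@(0,2):A
t=2: (unchanged — steady state)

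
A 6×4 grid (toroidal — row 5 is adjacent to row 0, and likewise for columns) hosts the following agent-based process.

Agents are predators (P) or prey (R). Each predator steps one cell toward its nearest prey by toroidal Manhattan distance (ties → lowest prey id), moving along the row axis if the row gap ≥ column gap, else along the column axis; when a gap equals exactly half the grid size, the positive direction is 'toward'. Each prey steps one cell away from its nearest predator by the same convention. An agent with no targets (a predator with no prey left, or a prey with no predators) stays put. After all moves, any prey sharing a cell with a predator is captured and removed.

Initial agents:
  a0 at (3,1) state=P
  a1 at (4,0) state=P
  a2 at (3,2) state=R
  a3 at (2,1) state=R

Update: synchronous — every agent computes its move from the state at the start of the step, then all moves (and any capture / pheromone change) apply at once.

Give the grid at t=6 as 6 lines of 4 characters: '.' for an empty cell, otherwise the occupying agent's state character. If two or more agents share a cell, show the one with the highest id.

t=1: a0@(3,2):P a1@(4,1):P a2@(3,3):R a3@(1,1):R
t=2: a0@(3,3):P a1@(4,2):P a2@(3,0):R a3@(0,1):R
t=3: a0@(3,0):P a1@(4,3):P a2@(3,1):R a3@(1,1):R
t=4: a0@(3,1):P a1@(4,0):P a2@(3,2):R a3@(0,1):R
t=5: a0@(3,2):P a1@(4,1):P a2@(3,3):R a3@(5,1):R
t=6: a0@(3,3):P a1@(5,1):P a2@(3,0):R a3@(0,1):R

.R..
....
....
R..P
....
.P..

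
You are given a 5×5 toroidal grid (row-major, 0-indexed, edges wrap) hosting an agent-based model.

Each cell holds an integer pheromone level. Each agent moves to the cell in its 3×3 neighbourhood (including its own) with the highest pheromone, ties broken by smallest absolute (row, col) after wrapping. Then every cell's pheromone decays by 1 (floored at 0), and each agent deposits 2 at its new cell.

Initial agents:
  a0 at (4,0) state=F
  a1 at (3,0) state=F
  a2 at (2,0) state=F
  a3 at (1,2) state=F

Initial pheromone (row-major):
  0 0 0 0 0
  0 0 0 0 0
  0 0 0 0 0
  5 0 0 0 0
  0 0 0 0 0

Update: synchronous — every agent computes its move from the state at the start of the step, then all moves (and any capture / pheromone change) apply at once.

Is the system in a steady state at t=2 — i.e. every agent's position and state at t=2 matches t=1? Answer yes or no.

yes

t=1: a0@(3,0) a1@(3,0) a2@(3,0) a3@(0,1) | pheromone: 0 2 0 0 0 / 0 0 0 0 0 / 0 0 0 0 0 / 10 0 0 0 0 / 0 0 0 0 0
t=2: a0@(3,0) a1@(3,0) a2@(3,0) a3@(0,1) | pheromone: 0 3 0 0 0 / 0 0 0 0 0 / 0 0 0 0 0 / 15 0 0 0 0 / 0 0 0 0 0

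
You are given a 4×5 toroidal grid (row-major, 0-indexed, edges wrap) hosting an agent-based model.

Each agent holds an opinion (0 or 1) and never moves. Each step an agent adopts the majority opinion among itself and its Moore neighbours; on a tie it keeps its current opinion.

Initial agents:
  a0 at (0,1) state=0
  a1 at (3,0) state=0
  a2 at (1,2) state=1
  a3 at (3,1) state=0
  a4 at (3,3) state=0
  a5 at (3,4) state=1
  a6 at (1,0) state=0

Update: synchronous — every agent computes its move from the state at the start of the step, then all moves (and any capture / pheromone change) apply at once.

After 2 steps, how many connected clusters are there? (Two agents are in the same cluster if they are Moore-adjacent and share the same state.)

t=1: a0@(0,1):0 a1@(3,0):0 a2@(1,2):1 a3@(3,1):0 a4@(3,3):0 a5@(3,4):0 a6@(1,0):0
t=2: (unchanged — steady state)

2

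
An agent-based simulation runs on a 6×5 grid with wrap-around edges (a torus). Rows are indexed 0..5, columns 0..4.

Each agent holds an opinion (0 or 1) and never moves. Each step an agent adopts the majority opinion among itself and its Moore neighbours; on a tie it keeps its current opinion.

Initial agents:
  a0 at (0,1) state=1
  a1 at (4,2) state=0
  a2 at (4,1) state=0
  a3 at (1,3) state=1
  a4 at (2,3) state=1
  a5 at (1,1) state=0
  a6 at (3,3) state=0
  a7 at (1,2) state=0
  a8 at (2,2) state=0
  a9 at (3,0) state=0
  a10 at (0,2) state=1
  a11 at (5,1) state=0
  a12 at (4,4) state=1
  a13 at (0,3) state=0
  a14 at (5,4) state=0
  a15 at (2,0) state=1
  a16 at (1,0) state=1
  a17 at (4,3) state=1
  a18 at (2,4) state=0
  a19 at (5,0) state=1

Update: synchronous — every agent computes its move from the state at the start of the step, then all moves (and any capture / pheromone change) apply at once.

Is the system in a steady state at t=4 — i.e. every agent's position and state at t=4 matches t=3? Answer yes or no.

no

t=1: a0@(0,1):1 a1@(4,2):0 a2@(4,1):0 a3@(1,3):0 a4@(2,3):0 a5@(1,1):1 a6@(3,3):0 a7@(1,2):0 a8@(2,2):0 a9@(3,0):0 a10@(0,2):0 a11@(5,1):0 a12@(4,4):1 a13@(0,3):0 a14@(5,4):1 a15@(2,0):0 a16@(1,0):1 a17@(4,3):0 a18@(2,4):1 a19@(5,0):1
t=2: a0@(0,1):1 a1@(4,2):0 a2@(4,1):0 a3@(1,3):0 a4@(2,3):0 a5@(1,1):0 a6@(3,3):0 a7@(1,2):0 a8@(2,2):0 a9@(3,0):0 a10@(0,2):0 a11@(5,1):0 a12@(4,4):1 a13@(0,3):0 a14@(5,4):1 a15@(2,0):1 a16@(1,0):1 a17@(4,3):0 a18@(2,4):0 a19@(5,0):1
t=3: a0@(0,1):0 a1@(4,2):0 a2@(4,1):0 a3@(1,3):0 a4@(2,3):0 a5@(1,1):0 a6@(3,3):0 a7@(1,2):0 a8@(2,2):0 a9@(3,0):0 a10@(0,2):0 a11@(5,1):0 a12@(4,4):1 a13@(0,3):0 a14@(5,4):1 a15@(2,0):0 a16@(1,0):1 a17@(4,3):0 a18@(2,4):0 a19@(5,0):1
t=4: a0@(0,1):0 a1@(4,2):0 a2@(4,1):0 a3@(1,3):0 a4@(2,3):0 a5@(1,1):0 a6@(3,3):0 a7@(1,2):0 a8@(2,2):0 a9@(3,0):0 a10@(0,2):0 a11@(5,1):0 a12@(4,4):1 a13@(0,3):0 a14@(5,4):1 a15@(2,0):0 a16@(1,0):0 a17@(4,3):0 a18@(2,4):0 a19@(5,0):1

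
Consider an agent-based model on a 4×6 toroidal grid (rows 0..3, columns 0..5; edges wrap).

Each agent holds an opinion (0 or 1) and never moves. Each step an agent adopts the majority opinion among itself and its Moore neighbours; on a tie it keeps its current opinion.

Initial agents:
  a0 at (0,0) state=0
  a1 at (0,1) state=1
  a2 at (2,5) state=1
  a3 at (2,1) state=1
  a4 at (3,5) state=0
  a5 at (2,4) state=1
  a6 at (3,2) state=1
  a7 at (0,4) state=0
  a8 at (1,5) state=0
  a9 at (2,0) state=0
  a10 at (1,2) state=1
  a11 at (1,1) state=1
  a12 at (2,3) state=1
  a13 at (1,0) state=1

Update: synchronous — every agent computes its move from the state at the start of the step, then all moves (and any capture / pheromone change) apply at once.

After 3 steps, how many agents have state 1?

t=1: a0@(0,0):0 a1@(0,1):1 a2@(2,5):1 a3@(2,1):1 a4@(3,5):0 a5@(2,4):1 a6@(3,2):1 a7@(0,4):0 a8@(1,5):0 a9@(2,0):1 a10@(1,2):1 a11@(1,1):1 a12@(2,3):1 a13@(1,0):1
t=2: a0@(0,0):0 a1@(0,1):1 a2@(2,5):1 a3@(2,1):1 a4@(3,5):0 a5@(2,4):1 a6@(3,2):1 a7@(0,4):0 a8@(1,5):1 a9@(2,0):1 a10@(1,2):1 a11@(1,1):1 a12@(2,3):1 a13@(1,0):1
t=3: a0@(0,0):1 a1@(0,1):1 a2@(2,5):1 a3@(2,1):1 a4@(3,5):0 a5@(2,4):1 a6@(3,2):1 a7@(0,4):0 a8@(1,5):1 a9@(2,0):1 a10@(1,2):1 a11@(1,1):1 a12@(2,3):1 a13@(1,0):1

12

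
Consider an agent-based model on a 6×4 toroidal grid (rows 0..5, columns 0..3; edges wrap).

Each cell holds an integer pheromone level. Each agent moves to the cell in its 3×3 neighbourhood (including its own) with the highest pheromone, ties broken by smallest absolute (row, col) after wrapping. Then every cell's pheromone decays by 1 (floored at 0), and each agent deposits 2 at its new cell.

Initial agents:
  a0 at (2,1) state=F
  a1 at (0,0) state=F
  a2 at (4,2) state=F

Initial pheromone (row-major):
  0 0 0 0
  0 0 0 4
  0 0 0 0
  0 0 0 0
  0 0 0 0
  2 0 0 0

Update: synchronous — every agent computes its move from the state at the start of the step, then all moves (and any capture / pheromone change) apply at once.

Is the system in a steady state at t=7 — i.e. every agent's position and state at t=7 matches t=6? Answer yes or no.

t=1: a0@(1,0) a1@(1,3) a2@(3,1) | pheromone: 0 0 0 0 / 2 0 0 5 / 0 0 0 0 / 0 2 0 0 / 0 0 0 0 / 1 0 0 0
t=2: a0@(1,3) a1@(1,3) a2@(3,1) | pheromone: 0 0 0 0 / 1 0 0 8 / 0 0 0 0 / 0 3 0 0 / 0 0 0 0 / 0 0 0 0
t=3: a0@(1,3) a1@(1,3) a2@(3,1) | pheromone: 0 0 0 0 / 0 0 0 11 / 0 0 0 0 / 0 4 0 0 / 0 0 0 0 / 0 0 0 0
t=4: a0@(1,3) a1@(1,3) a2@(3,1) | pheromone: 0 0 0 0 / 0 0 0 14 / 0 0 0 0 / 0 5 0 0 / 0 0 0 0 / 0 0 0 0
t=5: a0@(1,3) a1@(1,3) a2@(3,1) | pheromone: 0 0 0 0 / 0 0 0 17 / 0 0 0 0 / 0 6 0 0 / 0 0 0 0 / 0 0 0 0
t=6: a0@(1,3) a1@(1,3) a2@(3,1) | pheromone: 0 0 0 0 / 0 0 0 20 / 0 0 0 0 / 0 7 0 0 / 0 0 0 0 / 0 0 0 0
t=7: a0@(1,3) a1@(1,3) a2@(3,1) | pheromone: 0 0 0 0 / 0 0 0 23 / 0 0 0 0 / 0 8 0 0 / 0 0 0 0 / 0 0 0 0

yes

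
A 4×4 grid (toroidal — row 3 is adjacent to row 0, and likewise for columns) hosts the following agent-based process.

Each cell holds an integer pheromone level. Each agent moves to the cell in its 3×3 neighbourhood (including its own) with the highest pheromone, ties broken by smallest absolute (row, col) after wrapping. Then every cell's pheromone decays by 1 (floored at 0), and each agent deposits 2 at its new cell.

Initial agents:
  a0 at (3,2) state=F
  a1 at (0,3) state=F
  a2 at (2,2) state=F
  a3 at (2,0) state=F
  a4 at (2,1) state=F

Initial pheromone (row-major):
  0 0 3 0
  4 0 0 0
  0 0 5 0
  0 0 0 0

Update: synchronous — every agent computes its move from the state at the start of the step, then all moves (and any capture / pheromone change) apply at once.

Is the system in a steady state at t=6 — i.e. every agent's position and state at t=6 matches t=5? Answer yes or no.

t=1: a0@(2,2) a1@(1,0) a2@(2,2) a3@(1,0) a4@(2,2) | pheromone: 0 0 2 0 / 7 0 0 0 / 0 0 10 0 / 0 0 0 0
t=2: a0@(2,2) a1@(1,0) a2@(2,2) a3@(1,0) a4@(2,2) | pheromone: 0 0 1 0 / 10 0 0 0 / 0 0 15 0 / 0 0 0 0
t=3: a0@(2,2) a1@(1,0) a2@(2,2) a3@(1,0) a4@(2,2) | pheromone: 0 0 0 0 / 13 0 0 0 / 0 0 20 0 / 0 0 0 0
t=4: a0@(2,2) a1@(1,0) a2@(2,2) a3@(1,0) a4@(2,2) | pheromone: 0 0 0 0 / 16 0 0 0 / 0 0 25 0 / 0 0 0 0
t=5: a0@(2,2) a1@(1,0) a2@(2,2) a3@(1,0) a4@(2,2) | pheromone: 0 0 0 0 / 19 0 0 0 / 0 0 30 0 / 0 0 0 0
t=6: a0@(2,2) a1@(1,0) a2@(2,2) a3@(1,0) a4@(2,2) | pheromone: 0 0 0 0 / 22 0 0 0 / 0 0 35 0 / 0 0 0 0

yes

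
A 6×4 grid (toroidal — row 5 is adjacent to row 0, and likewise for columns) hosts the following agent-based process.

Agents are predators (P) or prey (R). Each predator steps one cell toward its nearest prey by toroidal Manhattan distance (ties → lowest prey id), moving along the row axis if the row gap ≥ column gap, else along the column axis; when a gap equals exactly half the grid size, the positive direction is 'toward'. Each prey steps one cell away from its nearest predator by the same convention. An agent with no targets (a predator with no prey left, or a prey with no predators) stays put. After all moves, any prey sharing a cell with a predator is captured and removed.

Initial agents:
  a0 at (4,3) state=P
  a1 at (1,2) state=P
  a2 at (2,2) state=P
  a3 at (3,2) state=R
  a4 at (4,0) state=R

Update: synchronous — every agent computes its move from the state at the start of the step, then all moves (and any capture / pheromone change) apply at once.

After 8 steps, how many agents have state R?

1

t=1: a0@(4,0):P a1@(2,2):P a2@(3,2):P a3@(4,2):R a4@(4,1):R
t=2: a0@(4,1):P a1@(3,2):P a2@(4,2):P a3@(5,2):R
t=3: a0@(5,1):P a1@(4,2):P a2@(5,2):P a3@(0,2):R
t=4: a0@(0,1):P a1@(5,2):P a2@(0,2):P a3@(1,2):R
t=5: a0@(1,1):P a1@(0,2):P a2@(1,2):P a3@(2,2):R
t=6: a0@(2,1):P a1@(1,2):P a2@(2,2):P a3@(3,2):R
t=7: a0@(3,1):P a1@(2,2):P a2@(3,2):P a3@(4,2):R
t=8: a0@(4,1):P a1@(3,2):P a2@(4,2):P a3@(5,2):R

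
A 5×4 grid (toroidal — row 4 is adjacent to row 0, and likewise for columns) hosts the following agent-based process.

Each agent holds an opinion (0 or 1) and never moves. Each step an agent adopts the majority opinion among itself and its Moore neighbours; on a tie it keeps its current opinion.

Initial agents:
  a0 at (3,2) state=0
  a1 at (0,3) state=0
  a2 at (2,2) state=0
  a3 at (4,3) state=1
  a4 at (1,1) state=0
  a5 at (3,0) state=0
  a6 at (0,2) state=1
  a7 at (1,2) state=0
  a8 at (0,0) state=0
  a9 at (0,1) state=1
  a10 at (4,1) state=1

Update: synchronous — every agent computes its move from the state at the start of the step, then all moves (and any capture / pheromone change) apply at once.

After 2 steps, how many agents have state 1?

t=1: a0@(3,2):0 a1@(0,3):0 a2@(2,2):0 a3@(4,3):0 a4@(1,1):0 a5@(3,0):1 a6@(0,2):1 a7@(1,2):0 a8@(0,0):0 a9@(0,1):1 a10@(4,1):1
t=2: a0@(3,2):0 a1@(0,3):0 a2@(2,2):0 a3@(4,3):0 a4@(1,1):0 a5@(3,0):1 a6@(0,2):0 a7@(1,2):0 a8@(0,0):0 a9@(0,1):1 a10@(4,1):1

3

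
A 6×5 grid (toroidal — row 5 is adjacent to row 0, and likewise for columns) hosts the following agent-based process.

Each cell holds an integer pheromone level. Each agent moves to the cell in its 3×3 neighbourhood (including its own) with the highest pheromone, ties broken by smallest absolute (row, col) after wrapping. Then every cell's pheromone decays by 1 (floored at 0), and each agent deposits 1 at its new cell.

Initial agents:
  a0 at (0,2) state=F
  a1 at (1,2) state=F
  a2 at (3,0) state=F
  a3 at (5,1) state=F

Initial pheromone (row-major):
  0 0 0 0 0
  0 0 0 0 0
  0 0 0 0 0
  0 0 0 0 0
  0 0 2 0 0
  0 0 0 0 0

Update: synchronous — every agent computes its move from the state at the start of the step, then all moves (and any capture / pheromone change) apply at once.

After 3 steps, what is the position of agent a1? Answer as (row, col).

t=1: a0@(0,1) a1@(0,1) a2@(2,0) a3@(4,2) | pheromone: 0 2 0 0 0 / 0 0 0 0 0 / 1 0 0 0 0 / 0 0 0 0 0 / 0 0 2 0 0 / 0 0 0 0 0
t=2: a0@(0,1) a1@(0,1) a2@(2,0) a3@(4,2) | pheromone: 0 3 0 0 0 / 0 0 0 0 0 / 1 0 0 0 0 / 0 0 0 0 0 / 0 0 2 0 0 / 0 0 0 0 0
t=3: a0@(0,1) a1@(0,1) a2@(2,0) a3@(4,2) | pheromone: 0 4 0 0 0 / 0 0 0 0 0 / 1 0 0 0 0 / 0 0 0 0 0 / 0 0 2 0 0 / 0 0 0 0 0

(0, 1)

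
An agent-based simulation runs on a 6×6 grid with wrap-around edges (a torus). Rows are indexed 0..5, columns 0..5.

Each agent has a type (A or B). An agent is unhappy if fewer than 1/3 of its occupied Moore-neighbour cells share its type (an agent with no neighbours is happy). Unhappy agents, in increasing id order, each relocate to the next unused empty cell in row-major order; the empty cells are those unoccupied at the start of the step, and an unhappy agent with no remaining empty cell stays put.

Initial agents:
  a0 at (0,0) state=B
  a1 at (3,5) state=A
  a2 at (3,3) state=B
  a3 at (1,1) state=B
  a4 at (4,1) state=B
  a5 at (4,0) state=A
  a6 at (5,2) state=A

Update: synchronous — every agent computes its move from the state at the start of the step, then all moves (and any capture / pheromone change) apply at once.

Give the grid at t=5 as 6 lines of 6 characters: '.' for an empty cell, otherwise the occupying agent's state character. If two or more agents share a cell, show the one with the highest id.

BB.A..
.B....
......
...B.A
A.....
......

t=1: a0@(0,0):B a1@(3,5):A a2@(3,3):B a3@(1,1):B a4@(0,1):B a5@(4,0):A a6@(0,2):A
t=2: a0@(0,0):B a1@(3,5):A a2@(3,3):B a3@(1,1):B a4@(0,1):B a5@(4,0):A a6@(0,3):A
t=3: (unchanged — steady state)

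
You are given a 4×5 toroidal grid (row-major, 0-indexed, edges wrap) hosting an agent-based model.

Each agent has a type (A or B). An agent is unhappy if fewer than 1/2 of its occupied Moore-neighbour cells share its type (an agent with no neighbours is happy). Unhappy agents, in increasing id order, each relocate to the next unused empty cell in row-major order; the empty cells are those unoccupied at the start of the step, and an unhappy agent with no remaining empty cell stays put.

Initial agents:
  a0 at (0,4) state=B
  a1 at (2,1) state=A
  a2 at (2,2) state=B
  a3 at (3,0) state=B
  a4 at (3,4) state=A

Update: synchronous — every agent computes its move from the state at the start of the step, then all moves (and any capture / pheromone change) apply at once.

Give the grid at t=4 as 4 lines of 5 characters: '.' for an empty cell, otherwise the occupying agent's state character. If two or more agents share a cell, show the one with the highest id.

.BB..
.ABA.
.....
.....

t=1: a0@(0,4):B a1@(0,0):A a2@(0,1):B a3@(0,2):B a4@(0,3):A
t=2: a0@(1,0):B a1@(1,1):A a2@(0,1):B a3@(0,2):B a4@(1,2):A
t=3: a0@(1,0):B a1@(0,0):A a2@(0,1):B a3@(0,3):B a4@(0,4):A
t=4: a0@(0,2):B a1@(1,1):A a2@(0,1):B a3@(1,2):B a4@(1,3):A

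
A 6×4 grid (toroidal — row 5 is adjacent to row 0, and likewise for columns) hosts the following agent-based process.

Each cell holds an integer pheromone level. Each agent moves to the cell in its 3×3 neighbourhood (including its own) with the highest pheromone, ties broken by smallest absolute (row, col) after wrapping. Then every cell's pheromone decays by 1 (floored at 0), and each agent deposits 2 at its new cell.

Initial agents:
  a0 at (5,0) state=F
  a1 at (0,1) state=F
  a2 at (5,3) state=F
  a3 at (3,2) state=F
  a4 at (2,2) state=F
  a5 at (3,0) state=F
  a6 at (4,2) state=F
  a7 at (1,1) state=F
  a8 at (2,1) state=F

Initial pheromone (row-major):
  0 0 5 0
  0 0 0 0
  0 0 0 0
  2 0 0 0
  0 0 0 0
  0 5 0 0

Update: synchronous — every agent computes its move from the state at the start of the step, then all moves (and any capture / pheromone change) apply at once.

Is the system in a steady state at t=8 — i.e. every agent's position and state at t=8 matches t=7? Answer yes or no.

yes

t=1: a0@(5,1) a1@(0,2) a2@(0,2) a3@(2,1) a4@(1,1) a5@(3,0) a6@(5,1) a7@(0,2) a8@(3,0) | pheromone: 0 0 10 0 / 0 2 0 0 / 0 2 0 0 / 5 0 0 0 / 0 0 0 0 / 0 8 0 0
t=2: a0@(0,2) a1@(0,2) a2@(0,2) a3@(3,0) a4@(0,2) a5@(3,0) a6@(0,2) a7@(0,2) a8@(3,0) | pheromone: 0 0 21 0 / 0 1 0 0 / 0 1 0 0 / 10 0 0 0 / 0 0 0 0 / 0 7 0 0
t=3: a0@(0,2) a1@(0,2) a2@(0,2) a3@(3,0) a4@(0,2) a5@(3,0) a6@(0,2) a7@(0,2) a8@(3,0) | pheromone: 0 0 32 0 / 0 0 0 0 / 0 0 0 0 / 15 0 0 0 / 0 0 0 0 / 0 6 0 0
t=4: a0@(0,2) a1@(0,2) a2@(0,2) a3@(3,0) a4@(0,2) a5@(3,0) a6@(0,2) a7@(0,2) a8@(3,0) | pheromone: 0 0 43 0 / 0 0 0 0 / 0 0 0 0 / 20 0 0 0 / 0 0 0 0 / 0 5 0 0
t=5: a0@(0,2) a1@(0,2) a2@(0,2) a3@(3,0) a4@(0,2) a5@(3,0) a6@(0,2) a7@(0,2) a8@(3,0) | pheromone: 0 0 54 0 / 0 0 0 0 / 0 0 0 0 / 25 0 0 0 / 0 0 0 0 / 0 4 0 0
t=6: a0@(0,2) a1@(0,2) a2@(0,2) a3@(3,0) a4@(0,2) a5@(3,0) a6@(0,2) a7@(0,2) a8@(3,0) | pheromone: 0 0 65 0 / 0 0 0 0 / 0 0 0 0 / 30 0 0 0 / 0 0 0 0 / 0 3 0 0
t=7: a0@(0,2) a1@(0,2) a2@(0,2) a3@(3,0) a4@(0,2) a5@(3,0) a6@(0,2) a7@(0,2) a8@(3,0) | pheromone: 0 0 76 0 / 0 0 0 0 / 0 0 0 0 / 35 0 0 0 / 0 0 0 0 / 0 2 0 0
t=8: a0@(0,2) a1@(0,2) a2@(0,2) a3@(3,0) a4@(0,2) a5@(3,0) a6@(0,2) a7@(0,2) a8@(3,0) | pheromone: 0 0 87 0 / 0 0 0 0 / 0 0 0 0 / 40 0 0 0 / 0 0 0 0 / 0 1 0 0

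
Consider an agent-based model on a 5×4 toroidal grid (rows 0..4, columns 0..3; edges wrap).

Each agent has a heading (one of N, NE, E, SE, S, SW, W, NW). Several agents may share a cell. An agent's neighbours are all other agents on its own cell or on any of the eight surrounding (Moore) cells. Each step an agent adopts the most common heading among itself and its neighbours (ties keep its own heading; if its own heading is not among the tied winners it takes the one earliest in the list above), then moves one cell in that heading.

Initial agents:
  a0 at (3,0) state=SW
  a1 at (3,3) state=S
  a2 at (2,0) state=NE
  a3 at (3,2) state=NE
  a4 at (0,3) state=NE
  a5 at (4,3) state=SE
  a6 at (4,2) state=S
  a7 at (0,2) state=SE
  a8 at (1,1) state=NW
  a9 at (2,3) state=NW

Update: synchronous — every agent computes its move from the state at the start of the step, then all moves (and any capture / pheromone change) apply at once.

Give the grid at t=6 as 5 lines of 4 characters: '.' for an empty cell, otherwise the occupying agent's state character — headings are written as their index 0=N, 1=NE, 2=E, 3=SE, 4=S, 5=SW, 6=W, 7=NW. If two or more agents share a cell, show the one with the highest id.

.3..
33..
....
....
..44

t=1: a0@(4,3):SW a1@(4,3):S a2@(1,3):NW a3@(4,2):S a4@(1,0):SE a5@(0,0):SE a6@(0,2):S a7@(1,3):SE a8@(0,0):NW a9@(1,0):NE
t=2: a0@(0,3):S a1@(0,3):S a2@(2,0):SE a3@(0,2):S a4@(2,1):SE a5@(1,1):SE a6@(1,2):S a7@(2,0):SE a8@(1,1):SE a9@(2,1):SE
t=3: a0@(1,3):S a1@(1,3):S a2@(3,1):SE a3@(1,2):S a4@(3,2):SE a5@(2,2):SE a6@(2,2):S a7@(3,1):SE a8@(2,2):SE a9@(3,2):SE
t=4: a0@(2,3):S a1@(2,3):S a2@(4,2):SE a3@(2,2):S a4@(4,3):SE a5@(3,3):SE a6@(3,3):SE a7@(4,2):SE a8@(3,3):SE a9@(4,3):SE
t=5: a0@(3,3):S a1@(3,3):S a2@(0,3):SE a3@(3,2):S a4@(0,0):SE a5@(4,0):SE a6@(4,0):SE a7@(0,3):SE a8@(4,0):SE a9@(0,0):SE
t=6: a0@(4,3):S a1@(4,3):S a2@(1,0):SE a3@(4,2):S a4@(1,1):SE a5@(0,1):SE a6@(0,1):SE a7@(1,0):SE a8@(0,1):SE a9@(1,1):SE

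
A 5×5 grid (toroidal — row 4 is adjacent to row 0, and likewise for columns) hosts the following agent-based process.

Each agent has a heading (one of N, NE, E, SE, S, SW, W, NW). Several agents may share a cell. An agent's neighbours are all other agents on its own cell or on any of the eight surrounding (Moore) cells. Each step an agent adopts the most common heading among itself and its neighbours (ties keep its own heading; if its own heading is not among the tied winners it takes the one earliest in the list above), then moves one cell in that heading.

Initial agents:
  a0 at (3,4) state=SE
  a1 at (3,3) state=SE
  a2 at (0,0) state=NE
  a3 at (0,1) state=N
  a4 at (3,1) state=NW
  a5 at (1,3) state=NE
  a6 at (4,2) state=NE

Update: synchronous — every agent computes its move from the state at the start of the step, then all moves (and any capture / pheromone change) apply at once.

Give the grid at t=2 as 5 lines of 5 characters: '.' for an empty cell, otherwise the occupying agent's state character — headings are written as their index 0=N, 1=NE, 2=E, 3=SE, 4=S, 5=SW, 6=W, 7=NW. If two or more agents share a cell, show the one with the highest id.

t=1: a0@(4,0):SE a1@(4,4):SE a2@(4,1):NE a3@(4,2):NE a4@(2,0):NW a5@(0,4):NE a6@(3,3):NE
t=2: a0@(0,1):SE a1@(0,0):SE a2@(3,2):NE a3@(3,3):NE a4@(1,4):NW a5@(1,0):SE a6@(2,4):NE

33...
3...7
....1
..11.
.....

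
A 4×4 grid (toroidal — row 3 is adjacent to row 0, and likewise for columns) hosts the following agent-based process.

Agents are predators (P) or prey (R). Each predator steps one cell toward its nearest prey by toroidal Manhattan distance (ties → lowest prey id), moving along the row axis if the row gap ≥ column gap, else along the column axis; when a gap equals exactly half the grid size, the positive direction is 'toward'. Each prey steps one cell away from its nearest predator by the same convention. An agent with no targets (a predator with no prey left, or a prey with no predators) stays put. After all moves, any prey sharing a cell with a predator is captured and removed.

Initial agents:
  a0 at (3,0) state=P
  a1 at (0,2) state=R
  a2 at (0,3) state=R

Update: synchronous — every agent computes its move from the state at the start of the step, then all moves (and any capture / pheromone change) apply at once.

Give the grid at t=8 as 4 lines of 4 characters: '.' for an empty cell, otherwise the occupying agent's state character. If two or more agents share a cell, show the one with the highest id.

t=1: a0@(0,0):P a1@(0,1):R a2@(1,3):R
t=2: a0@(0,1):P a1@(0,2):R a2@(2,3):R
t=3: a0@(0,2):P a1@(0,3):R a2@(1,3):R
t=4: a0@(0,3):P a1@(0,0):R a2@(2,3):R
t=5: a0@(0,0):P a1@(0,1):R a2@(1,3):R
t=6: a0@(0,1):P a1@(0,2):R a2@(2,3):R
t=7: a0@(0,2):P a1@(0,3):R a2@(1,3):R
t=8: a0@(0,3):P a1@(0,0):R a2@(2,3):R

R..P
....
...R
....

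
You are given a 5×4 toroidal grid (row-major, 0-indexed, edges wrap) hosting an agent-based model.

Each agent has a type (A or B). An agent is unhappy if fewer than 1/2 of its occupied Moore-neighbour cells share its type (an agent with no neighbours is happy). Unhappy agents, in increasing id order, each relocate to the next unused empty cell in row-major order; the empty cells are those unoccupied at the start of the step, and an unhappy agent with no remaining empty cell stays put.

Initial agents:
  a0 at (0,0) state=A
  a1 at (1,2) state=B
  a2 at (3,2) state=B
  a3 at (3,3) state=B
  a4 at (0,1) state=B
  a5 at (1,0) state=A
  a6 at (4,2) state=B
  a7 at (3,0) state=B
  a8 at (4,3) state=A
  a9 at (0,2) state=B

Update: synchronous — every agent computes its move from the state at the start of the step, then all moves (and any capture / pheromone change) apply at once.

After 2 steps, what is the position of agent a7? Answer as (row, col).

(3, 0)

t=1: a0@(0,0):A a1@(1,2):B a2@(3,2):B a3@(3,3):B a4@(0,1):B a5@(1,0):A a6@(4,2):B a7@(3,0):B a8@(0,3):A a9@(0,2):B
t=2: a0@(0,0):A a1@(1,2):B a2@(3,2):B a3@(3,3):B a4@(0,1):B a5@(1,0):A a6@(4,2):B a7@(3,0):B a8@(1,1):A a9@(0,2):B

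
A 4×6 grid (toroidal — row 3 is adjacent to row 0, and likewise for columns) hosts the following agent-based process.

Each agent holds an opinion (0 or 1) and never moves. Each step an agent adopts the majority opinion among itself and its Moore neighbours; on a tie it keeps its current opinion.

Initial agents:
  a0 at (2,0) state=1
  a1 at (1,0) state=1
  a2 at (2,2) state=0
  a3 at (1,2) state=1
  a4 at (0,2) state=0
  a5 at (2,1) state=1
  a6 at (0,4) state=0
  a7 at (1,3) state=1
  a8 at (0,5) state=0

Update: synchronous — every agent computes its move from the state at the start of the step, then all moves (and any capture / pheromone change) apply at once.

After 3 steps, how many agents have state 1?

t=1: a0@(2,0):1 a1@(1,0):1 a2@(2,2):1 a3@(1,2):1 a4@(0,2):1 a5@(2,1):1 a6@(0,4):0 a7@(1,3):0 a8@(0,5):0
t=2: a0@(2,0):1 a1@(1,0):1 a2@(2,2):1 a3@(1,2):1 a4@(0,2):1 a5@(2,1):1 a6@(0,4):0 a7@(1,3):1 a8@(0,5):0
t=3: (unchanged — steady state)

7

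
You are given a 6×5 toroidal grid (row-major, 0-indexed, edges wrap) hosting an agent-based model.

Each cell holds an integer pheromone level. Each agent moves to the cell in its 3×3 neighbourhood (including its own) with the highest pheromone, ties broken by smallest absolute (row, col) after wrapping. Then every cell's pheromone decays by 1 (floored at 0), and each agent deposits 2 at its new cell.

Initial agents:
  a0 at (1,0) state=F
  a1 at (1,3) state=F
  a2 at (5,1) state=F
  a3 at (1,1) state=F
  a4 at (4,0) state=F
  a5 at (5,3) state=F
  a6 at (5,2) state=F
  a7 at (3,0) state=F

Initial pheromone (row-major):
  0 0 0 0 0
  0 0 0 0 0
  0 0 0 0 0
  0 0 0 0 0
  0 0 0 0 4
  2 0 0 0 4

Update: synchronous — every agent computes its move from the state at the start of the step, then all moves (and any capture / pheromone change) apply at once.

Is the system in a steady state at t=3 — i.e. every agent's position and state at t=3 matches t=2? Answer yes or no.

t=1: a0@(0,0) a1@(0,2) a2@(5,0) a3@(0,0) a4@(4,4) a5@(4,4) a6@(0,1) a7@(4,4) | pheromone: 4 2 2 0 0 / 0 0 0 0 0 / 0 0 0 0 0 / 0 0 0 0 0 / 0 0 0 0 9 / 3 0 0 0 3
t=2: a0@(0,0) a1@(0,1) a2@(4,4) a3@(0,0) a4@(4,4) a5@(4,4) a6@(0,0) a7@(4,4) | pheromone: 9 3 1 0 0 / 0 0 0 0 0 / 0 0 0 0 0 / 0 0 0 0 0 / 0 0 0 0 16 / 2 0 0 0 2
t=3: a0@(0,0) a1@(0,0) a2@(4,4) a3@(0,0) a4@(4,4) a5@(4,4) a6@(0,0) a7@(4,4) | pheromone: 16 2 0 0 0 / 0 0 0 0 0 / 0 0 0 0 0 / 0 0 0 0 0 / 0 0 0 0 23 / 1 0 0 0 1

no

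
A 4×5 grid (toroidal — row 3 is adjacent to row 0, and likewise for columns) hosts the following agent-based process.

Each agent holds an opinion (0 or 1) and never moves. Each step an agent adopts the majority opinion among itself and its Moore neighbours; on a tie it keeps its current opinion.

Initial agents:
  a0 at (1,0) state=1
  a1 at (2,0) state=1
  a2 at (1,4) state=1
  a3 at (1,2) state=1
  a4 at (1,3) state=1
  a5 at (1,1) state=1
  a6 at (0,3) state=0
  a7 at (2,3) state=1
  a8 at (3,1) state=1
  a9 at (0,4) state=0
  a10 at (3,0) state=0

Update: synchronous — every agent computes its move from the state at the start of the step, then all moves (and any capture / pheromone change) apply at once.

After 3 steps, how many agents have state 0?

0

t=1: a0@(1,0):1 a1@(2,0):1 a2@(1,4):1 a3@(1,2):1 a4@(1,3):1 a5@(1,1):1 a6@(0,3):1 a7@(2,3):1 a8@(3,1):1 a9@(0,4):0 a10@(3,0):0
t=2: a0@(1,0):1 a1@(2,0):1 a2@(1,4):1 a3@(1,2):1 a4@(1,3):1 a5@(1,1):1 a6@(0,3):1 a7@(2,3):1 a8@(3,1):1 a9@(0,4):1 a10@(3,0):0
t=3: a0@(1,0):1 a1@(2,0):1 a2@(1,4):1 a3@(1,2):1 a4@(1,3):1 a5@(1,1):1 a6@(0,3):1 a7@(2,3):1 a8@(3,1):1 a9@(0,4):1 a10@(3,0):1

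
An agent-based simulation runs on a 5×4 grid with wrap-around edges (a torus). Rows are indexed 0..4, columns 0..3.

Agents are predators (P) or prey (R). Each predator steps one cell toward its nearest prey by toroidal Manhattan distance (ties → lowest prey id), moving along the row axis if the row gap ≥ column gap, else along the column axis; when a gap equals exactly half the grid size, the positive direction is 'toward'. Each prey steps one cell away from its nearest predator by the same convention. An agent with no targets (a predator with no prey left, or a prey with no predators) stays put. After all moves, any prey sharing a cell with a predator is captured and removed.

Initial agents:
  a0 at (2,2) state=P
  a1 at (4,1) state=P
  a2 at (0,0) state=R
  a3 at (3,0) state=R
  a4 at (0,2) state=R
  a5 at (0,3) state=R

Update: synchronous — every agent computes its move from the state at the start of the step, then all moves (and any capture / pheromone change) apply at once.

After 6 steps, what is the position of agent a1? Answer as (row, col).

(0, 0)

t=1: a0@(1,2):P a1@(0,1):P a2@(1,0):R a3@(2,0):R a4@(4,2):R a5@(4,3):R
t=2: a0@(1,3):P a1@(1,1):P a3@(2,3):R a4@(3,2):R a5@(3,3):R
t=3: a0@(2,3):P a1@(1,2):P a3@(3,3):R a4@(4,2):R a5@(4,3):R
t=4: a0@(3,3):P a1@(0,2):P a3@(4,3):R a4@(3,2):R a5@(0,3):R
t=5: a0@(4,3):P a1@(0,3):P a4@(3,1):R a5@(0,0):R
t=6: a0@(0,3):P a1@(0,0):P a4@(3,0):R a5@(0,1):R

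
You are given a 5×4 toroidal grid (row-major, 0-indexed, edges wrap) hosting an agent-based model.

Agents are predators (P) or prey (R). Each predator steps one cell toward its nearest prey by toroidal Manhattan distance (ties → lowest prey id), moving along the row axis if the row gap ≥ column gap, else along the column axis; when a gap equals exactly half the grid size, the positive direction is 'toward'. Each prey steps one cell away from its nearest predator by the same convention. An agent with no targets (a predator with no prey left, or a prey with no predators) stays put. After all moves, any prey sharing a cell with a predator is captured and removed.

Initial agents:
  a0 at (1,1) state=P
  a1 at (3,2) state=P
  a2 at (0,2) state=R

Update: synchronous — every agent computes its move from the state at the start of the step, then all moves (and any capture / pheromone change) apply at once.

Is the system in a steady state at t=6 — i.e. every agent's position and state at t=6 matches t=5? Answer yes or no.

yes

t=1: a0@(0,1):P a1@(4,2):P
t=2: (unchanged — steady state)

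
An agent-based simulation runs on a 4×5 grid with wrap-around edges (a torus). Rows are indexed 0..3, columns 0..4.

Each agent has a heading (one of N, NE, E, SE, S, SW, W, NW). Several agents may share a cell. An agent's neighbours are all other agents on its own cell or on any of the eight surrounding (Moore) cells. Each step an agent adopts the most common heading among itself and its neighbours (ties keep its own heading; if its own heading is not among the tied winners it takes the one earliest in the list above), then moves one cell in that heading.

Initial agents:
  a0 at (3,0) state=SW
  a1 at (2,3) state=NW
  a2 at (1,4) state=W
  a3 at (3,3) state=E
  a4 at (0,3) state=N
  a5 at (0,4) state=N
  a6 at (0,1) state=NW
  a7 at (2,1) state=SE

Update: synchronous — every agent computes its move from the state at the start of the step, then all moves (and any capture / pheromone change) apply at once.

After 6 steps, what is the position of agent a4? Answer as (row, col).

t=1: a0@(0,4):SW a1@(1,2):NW a2@(0,4):N a3@(2,3):N a4@(3,3):N a5@(3,4):N a6@(3,0):NW a7@(3,2):SE
t=2: a0@(3,4):N a1@(0,1):NW a2@(3,4):N a3@(1,3):N a4@(2,3):N a5@(2,4):N a6@(2,0):N a7@(2,2):N
t=3: a0@(2,4):N a1@(3,0):NW a2@(2,4):N a3@(0,3):N a4@(1,3):N a5@(1,4):N a6@(1,0):N a7@(1,2):N
t=4: a0@(1,4):N a1@(2,0):N a2@(1,4):N a3@(3,3):N a4@(0,3):N a5@(0,4):N a6@(0,0):N a7@(0,2):N
t=5: a0@(0,4):N a1@(1,0):N a2@(0,4):N a3@(2,3):N a4@(3,3):N a5@(3,4):N a6@(3,0):N a7@(3,2):N
t=6: a0@(3,4):N a1@(0,0):N a2@(3,4):N a3@(1,3):N a4@(2,3):N a5@(2,4):N a6@(2,0):N a7@(2,2):N

(2, 3)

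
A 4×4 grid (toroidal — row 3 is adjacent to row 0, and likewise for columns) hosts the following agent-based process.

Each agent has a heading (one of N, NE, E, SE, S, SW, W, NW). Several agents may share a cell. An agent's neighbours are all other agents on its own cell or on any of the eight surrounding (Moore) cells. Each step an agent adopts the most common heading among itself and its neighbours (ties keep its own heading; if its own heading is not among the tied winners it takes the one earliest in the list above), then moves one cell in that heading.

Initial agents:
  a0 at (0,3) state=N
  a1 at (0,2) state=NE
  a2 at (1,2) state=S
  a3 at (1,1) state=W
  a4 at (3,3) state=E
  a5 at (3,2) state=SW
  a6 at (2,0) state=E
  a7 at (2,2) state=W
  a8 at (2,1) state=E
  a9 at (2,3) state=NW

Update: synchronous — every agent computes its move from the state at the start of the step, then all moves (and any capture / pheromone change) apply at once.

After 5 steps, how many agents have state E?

10

t=1: a0@(3,3):N a1@(3,3):NE a2@(1,1):W a3@(1,0):W a4@(3,0):E a5@(3,3):E a6@(2,1):E a7@(2,1):W a8@(2,2):E a9@(2,0):E
t=2: a0@(3,0):E a1@(3,0):E a2@(1,0):W a3@(1,3):W a4@(3,1):E a5@(3,0):E a6@(2,2):E a7@(2,2):E a8@(2,3):E a9@(2,1):E
t=3: a0@(3,1):E a1@(3,1):E a2@(1,3):W a3@(1,0):E a4@(3,2):E a5@(3,1):E a6@(2,3):E a7@(2,3):E a8@(2,0):E a9@(2,2):E
t=4: a0@(3,2):E a1@(3,2):E a2@(1,0):E a3@(1,1):E a4@(3,3):E a5@(3,2):E a6@(2,0):E a7@(2,0):E a8@(2,1):E a9@(2,3):E
t=5: a0@(3,3):E a1@(3,3):E a2@(1,1):E a3@(1,2):E a4@(3,0):E a5@(3,3):E a6@(2,1):E a7@(2,1):E a8@(2,2):E a9@(2,0):E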